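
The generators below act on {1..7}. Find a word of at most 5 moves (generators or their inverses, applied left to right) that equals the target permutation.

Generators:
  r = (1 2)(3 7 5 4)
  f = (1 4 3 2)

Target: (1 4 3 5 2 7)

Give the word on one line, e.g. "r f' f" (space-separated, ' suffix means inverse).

r f' f' r f'

  after r: (1 2)(3 7 5 4)
  after f': (1 3 7 5)
  after f': (1 4)(2 3 7 5)
  after r: (1 3 5)(2 7 4)
  after f': (1 4 3 5 2 7)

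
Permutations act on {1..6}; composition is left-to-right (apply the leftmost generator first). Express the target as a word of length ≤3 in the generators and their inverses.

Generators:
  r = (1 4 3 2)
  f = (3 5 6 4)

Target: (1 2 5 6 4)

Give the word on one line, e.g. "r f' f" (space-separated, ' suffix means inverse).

r' f

  after r': (1 2 3 4)
  after f: (1 2 5 6 4)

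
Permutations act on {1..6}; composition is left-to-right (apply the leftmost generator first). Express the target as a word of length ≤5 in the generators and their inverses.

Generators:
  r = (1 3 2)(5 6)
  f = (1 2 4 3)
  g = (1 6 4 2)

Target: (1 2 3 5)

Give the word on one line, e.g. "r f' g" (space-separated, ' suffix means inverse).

  after r': (1 2 3)(5 6)
  after g: (2 3 6 5 4)
  after f': (1 3 6 5 2 4)
  after r': (2 4)(3 5)
  after f: (1 2 3 5)

r' g f' r' f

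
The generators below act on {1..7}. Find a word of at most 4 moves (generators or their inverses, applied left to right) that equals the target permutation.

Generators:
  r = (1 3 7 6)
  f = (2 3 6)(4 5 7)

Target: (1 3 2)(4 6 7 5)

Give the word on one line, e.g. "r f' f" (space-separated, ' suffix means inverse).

f f r

  after f: (2 3 6)(4 5 7)
  after f: (2 6 3)(4 7 5)
  after r: (1 3 2)(4 6 7 5)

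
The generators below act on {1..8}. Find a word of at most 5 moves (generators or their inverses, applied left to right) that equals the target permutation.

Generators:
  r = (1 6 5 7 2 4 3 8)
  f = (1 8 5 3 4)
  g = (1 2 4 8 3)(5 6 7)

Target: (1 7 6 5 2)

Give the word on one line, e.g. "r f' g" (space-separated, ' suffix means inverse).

  after f': (1 4 3 5 8)
  after f': (1 3 8 4 5)
  after f': (1 5 4 8 3)
  after g': (1 7 6 5 2)

f' f' f' g'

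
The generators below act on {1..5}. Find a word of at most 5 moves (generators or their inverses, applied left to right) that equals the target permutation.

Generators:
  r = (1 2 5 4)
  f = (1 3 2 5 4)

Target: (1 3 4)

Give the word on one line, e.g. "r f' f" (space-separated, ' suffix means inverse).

  after r: (1 2 5 4)
  after r: (1 5)(2 4)
  after f': (1 2 5 4 3)
  after f': (1 3 4)

r r f' f'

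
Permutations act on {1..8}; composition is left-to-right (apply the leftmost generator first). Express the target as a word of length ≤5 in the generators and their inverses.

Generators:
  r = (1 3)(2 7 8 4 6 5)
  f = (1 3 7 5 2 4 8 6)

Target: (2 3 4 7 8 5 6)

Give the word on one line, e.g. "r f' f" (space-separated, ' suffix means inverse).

f r f r'

  after f: (1 3 7 5 2 4 8 6)
  after r: (2 6 3 8 5 7)
  after f: (1 3 6 7 4 8 2)
  after r': (2 3 4 7 8 5 6)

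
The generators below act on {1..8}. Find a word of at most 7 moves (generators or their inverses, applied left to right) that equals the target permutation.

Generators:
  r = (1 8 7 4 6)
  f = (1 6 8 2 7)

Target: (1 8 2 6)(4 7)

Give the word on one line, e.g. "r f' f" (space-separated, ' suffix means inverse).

  after r': (1 6 4 7 8)
  after f: (1 8 6 4)(2 7)
  after f: (1 2)(4 6)
  after r: (1 2 8 7 4)
  after f': (1 8 2 6)(4 7)

r' f f r f'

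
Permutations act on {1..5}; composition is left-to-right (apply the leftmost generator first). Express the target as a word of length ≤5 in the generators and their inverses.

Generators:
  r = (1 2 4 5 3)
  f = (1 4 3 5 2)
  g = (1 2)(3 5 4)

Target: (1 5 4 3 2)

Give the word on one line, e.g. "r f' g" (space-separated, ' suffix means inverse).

g' r g' f' r'

  after g': (1 2)(3 4 5)
  after r: (1 4 3 5)
  after g': (1 5 2)
  after f': (1 3 4)
  after r': (1 5 4 3 2)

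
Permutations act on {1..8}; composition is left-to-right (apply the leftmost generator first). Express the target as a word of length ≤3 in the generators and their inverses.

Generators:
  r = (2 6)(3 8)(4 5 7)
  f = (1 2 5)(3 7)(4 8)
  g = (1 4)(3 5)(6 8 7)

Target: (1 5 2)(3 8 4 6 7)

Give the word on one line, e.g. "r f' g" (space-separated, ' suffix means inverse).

f' g g

  after f': (1 5 2)(3 7)(4 8)
  after g: (1 3 6 8)(2 4 7 5)
  after g: (1 5 2)(3 8 4 6 7)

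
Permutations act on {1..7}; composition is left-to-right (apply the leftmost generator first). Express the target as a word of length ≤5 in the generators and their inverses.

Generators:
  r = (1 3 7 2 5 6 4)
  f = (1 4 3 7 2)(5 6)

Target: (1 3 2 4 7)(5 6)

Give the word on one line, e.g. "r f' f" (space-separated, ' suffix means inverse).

  after f': (1 2 7 3 4)(5 6)
  after f': (1 7 4 2 3)
  after f': (1 3 2 4 7)(5 6)

f' f' f'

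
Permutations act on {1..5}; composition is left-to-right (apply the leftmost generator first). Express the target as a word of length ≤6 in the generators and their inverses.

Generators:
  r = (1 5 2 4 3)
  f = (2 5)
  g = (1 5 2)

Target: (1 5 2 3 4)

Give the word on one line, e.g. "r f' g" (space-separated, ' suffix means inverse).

  after g: (1 5 2)
  after r': (2 3 4)
  after f: (2 3 4 5)
  after g': (1 2 3 4)
  after f': (1 5 2 3 4)

g r' f g' f'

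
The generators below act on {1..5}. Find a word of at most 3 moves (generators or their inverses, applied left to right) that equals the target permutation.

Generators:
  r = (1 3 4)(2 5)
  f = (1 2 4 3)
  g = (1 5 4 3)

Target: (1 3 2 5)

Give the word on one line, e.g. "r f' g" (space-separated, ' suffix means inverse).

g g r'

  after g: (1 5 4 3)
  after g: (1 4)(3 5)
  after r': (1 3 2 5)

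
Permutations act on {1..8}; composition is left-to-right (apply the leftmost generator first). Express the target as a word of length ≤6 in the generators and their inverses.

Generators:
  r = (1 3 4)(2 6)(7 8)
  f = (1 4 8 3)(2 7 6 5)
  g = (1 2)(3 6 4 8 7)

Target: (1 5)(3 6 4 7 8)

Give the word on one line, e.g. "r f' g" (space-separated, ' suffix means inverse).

  after f': (1 3 8 4)(2 5 6 7)
  after g: (1 6 3 7)(2 5 4)
  after r: (1 2 5)(3 8 7)(4 6)
  after r: (1 6)(2 5 3 7 4)
  after f: (1 5)(3 6 4 7 8)

f' g r r f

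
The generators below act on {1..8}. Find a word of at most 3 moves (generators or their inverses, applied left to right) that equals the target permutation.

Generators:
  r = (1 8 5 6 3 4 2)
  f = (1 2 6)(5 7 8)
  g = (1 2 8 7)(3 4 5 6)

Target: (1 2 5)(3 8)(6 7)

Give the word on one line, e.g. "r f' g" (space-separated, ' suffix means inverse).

  after r': (1 2 4 3 6 5 8)
  after f': (2 4 3)(5 7)(6 8)
  after g: (1 2 5)(3 8)(6 7)

r' f' g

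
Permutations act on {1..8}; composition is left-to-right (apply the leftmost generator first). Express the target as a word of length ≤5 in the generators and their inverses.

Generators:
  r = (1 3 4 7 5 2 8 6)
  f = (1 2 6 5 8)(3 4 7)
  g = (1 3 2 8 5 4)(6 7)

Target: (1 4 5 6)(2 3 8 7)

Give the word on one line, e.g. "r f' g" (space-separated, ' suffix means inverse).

  after f: (1 2 6 5 8)(3 4 7)
  after g': (1 3 5 2 7)(4 6 8)
  after f: (1 4 5 6)(2 3 8 7)

f g' f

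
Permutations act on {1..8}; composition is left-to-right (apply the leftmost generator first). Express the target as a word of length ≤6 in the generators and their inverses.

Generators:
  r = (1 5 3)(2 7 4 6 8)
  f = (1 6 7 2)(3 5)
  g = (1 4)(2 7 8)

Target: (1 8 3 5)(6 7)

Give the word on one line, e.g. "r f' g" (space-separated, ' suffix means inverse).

  after g': (1 4)(2 8 7)
  after f': (1 4 2 8 6)(3 5)
  after g: (3 5)(4 7 8 6)
  after f': (1 2 7 8)(4 6)
  after r': (1 8 3 5)(6 7)

g' f' g f' r'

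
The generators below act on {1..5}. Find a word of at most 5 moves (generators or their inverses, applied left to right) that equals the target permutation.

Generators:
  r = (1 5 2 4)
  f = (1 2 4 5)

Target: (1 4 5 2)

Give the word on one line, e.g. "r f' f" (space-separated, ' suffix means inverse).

  after r': (1 4 2 5)
  after r': (1 2)(4 5)
  after f: (1 4)
  after r': (1 2 5)
  after f: (1 4 5 2)

r' r' f r' f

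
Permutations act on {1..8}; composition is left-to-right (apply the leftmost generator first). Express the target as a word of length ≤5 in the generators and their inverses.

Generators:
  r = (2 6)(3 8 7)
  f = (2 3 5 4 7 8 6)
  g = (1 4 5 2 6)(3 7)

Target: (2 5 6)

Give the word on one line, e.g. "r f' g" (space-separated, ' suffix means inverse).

  after g: (1 4 5 2 6)(3 7)
  after r: (1 4 5 6)(7 8)
  after g': (2 5)(3 7 8)
  after r: (2 5 6)

g r g' r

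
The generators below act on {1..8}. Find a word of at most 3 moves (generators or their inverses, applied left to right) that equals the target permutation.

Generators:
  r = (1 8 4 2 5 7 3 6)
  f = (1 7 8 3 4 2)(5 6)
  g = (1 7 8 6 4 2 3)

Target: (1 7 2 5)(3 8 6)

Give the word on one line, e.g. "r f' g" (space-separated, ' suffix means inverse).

  after r: (1 8 4 2 5 7 3 6)
  after g': (1 7 2 5)(3 8 6)

r g'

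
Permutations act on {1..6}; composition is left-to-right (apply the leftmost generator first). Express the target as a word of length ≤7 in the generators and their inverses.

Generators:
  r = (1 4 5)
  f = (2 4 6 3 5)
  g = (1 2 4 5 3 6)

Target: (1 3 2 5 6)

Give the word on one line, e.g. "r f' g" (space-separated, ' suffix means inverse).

  after f: (2 4 6 3 5)
  after g': (1 6 5)(3 4)
  after g': (1 3 2)(4 5 6)
  after r: (1 3 2 4)(5 6)
  after r: (1 3 2 5 6)

f g' g' r r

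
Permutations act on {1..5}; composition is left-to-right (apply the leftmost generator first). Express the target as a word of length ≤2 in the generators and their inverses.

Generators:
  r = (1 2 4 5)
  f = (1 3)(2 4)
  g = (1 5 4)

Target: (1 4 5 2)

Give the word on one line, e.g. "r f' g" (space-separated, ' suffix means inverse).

g r'

  after g: (1 5 4)
  after r': (1 4 5 2)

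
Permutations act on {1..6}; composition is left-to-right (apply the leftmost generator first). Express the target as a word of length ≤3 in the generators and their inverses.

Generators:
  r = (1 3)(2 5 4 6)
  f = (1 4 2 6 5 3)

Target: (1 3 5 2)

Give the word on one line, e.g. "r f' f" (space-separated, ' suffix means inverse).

  after r: (1 3)(2 5 4 6)
  after r: (2 4)(5 6)
  after f': (1 3 5 2)

r r f'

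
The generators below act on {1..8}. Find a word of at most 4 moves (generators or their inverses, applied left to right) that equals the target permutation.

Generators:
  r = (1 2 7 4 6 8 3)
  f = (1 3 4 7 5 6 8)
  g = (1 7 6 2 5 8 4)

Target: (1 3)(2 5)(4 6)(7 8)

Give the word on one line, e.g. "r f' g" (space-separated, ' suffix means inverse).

f g

  after f: (1 3 4 7 5 6 8)
  after g: (1 3)(2 5)(4 6)(7 8)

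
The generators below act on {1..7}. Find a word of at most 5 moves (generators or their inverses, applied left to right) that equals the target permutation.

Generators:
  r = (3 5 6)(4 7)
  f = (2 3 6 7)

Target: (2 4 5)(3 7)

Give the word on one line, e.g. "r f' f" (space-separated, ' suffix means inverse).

  after f': (2 7 6 3)
  after r': (2 4 7 5 3)
  after f': (2 4 6 3 7 5)
  after r: (2 7 6 5)(3 4)
  after r: (2 4 5)(3 7)

f' r' f' r r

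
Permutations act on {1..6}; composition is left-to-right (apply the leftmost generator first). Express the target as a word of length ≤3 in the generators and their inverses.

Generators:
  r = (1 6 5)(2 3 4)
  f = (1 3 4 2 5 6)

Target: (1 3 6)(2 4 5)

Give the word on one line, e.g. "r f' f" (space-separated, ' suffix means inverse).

f' r' f

  after f': (1 6 5 2 4 3)
  after r': (2 3 5 4)
  after f: (1 3 6)(2 4 5)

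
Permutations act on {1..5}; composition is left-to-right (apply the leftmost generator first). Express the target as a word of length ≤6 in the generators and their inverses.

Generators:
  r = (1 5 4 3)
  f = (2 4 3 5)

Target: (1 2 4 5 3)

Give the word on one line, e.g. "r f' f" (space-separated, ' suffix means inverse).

f' r r f'

  after f': (2 5 3 4)
  after r: (1 5)(2 4)
  after r: (1 4 2 3)
  after f': (1 2 4 5 3)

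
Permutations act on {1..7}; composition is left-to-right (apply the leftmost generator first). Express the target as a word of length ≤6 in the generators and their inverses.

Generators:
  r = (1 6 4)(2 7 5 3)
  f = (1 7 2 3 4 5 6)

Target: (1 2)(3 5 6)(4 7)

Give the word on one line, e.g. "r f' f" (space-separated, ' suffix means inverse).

  after f: (1 7 2 3 4 5 6)
  after r: (1 5 4 3)
  after r: (1 3 6 4 2 7 5)
  after f': (1 2)(3 5 6)(4 7)

f r r f'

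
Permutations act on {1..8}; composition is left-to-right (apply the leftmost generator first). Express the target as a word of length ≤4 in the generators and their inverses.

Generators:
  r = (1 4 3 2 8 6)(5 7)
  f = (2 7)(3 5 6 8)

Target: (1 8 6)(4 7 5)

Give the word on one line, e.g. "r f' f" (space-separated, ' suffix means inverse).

  after f: (2 7)(3 5 6 8)
  after r: (1 4 3 7 8 2 5)
  after r: (1 3 5 4 2 7 6)
  after f': (1 8 6)(4 7 5)

f r r f'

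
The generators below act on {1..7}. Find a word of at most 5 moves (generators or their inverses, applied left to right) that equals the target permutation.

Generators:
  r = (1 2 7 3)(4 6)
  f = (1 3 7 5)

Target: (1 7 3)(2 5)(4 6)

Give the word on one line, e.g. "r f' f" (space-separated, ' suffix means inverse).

f' r' f'

  after f': (1 5 7 3)
  after r': (1 5 2)(4 6)
  after f': (1 7 3)(2 5)(4 6)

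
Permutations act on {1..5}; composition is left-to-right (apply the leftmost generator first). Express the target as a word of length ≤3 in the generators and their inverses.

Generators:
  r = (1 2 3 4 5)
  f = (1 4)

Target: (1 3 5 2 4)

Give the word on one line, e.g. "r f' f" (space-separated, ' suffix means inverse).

  after r: (1 2 3 4 5)
  after r: (1 3 5 2 4)

r r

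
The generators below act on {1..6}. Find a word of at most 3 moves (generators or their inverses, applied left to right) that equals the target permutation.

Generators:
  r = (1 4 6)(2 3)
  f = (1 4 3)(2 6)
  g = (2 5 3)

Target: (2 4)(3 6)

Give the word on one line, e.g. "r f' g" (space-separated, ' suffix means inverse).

  after r: (1 4 6)(2 3)
  after f': (2 4)(3 6)

r f'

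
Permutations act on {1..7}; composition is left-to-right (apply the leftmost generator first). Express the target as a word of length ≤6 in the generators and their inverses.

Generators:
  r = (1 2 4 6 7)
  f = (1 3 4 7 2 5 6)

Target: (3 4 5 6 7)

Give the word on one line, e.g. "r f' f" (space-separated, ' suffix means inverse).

r' f' f' r f'

  after r': (1 7 6 4 2)
  after f': (1 4 7 5 2 6 3)
  after f': (1 3 6)(2 5 7)
  after r: (1 3 7 4 6 2 5)
  after f': (3 4 5 6 7)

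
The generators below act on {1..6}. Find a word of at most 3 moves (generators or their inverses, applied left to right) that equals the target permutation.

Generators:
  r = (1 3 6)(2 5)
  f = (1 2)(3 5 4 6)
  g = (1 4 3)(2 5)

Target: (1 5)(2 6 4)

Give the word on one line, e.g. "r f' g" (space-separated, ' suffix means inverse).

  after f': (1 2)(3 6 4 5)
  after r': (1 5)(2 6 4)

f' r'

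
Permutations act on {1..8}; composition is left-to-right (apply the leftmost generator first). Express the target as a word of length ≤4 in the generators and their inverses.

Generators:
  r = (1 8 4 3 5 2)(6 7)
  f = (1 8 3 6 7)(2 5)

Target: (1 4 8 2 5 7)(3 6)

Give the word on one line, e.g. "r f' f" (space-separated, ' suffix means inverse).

  after f: (1 8 3 6 7)(2 5)
  after r: (1 4 3 7 8 5)
  after f': (1 4 8 2 5 7)(3 6)

f r f'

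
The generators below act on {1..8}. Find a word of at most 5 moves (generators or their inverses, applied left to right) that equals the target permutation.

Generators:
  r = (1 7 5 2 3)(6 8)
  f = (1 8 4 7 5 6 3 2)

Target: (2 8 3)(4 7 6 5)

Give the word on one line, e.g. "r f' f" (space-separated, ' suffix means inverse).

  after f': (1 2 3 6 5 7 4 8)
  after f': (1 3 5 4)(2 6 7 8)
  after r: (2 8 3)(4 7 6 5)

f' f' r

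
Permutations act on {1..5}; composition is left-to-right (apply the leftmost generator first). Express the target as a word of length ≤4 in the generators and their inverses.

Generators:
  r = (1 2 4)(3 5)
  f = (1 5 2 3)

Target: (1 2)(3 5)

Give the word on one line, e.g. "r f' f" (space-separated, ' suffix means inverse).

  after f': (1 3 2 5)
  after f': (1 2)(3 5)

f' f'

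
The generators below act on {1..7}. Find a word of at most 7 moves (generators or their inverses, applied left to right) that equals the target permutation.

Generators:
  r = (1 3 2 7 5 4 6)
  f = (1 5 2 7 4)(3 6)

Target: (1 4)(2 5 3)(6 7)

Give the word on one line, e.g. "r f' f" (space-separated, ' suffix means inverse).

  after f': (1 4 7 2 5)(3 6)
  after r': (1 5 6)(2 7 3 4)
  after f: (1 2 4 7 6 5 3)
  after f: (1 7 3 5 6 2)
  after f: (1 4)(2 5 3)(6 7)

f' r' f f f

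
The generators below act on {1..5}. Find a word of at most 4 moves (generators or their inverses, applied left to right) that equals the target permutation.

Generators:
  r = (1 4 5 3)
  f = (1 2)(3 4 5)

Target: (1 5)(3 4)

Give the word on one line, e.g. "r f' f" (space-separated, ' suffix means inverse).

r' r'

  after r': (1 3 5 4)
  after r': (1 5)(3 4)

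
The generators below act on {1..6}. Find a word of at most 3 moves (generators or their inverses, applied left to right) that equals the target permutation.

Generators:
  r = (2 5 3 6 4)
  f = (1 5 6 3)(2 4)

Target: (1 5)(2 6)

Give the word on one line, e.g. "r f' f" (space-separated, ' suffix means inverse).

f' r'

  after f': (1 3 6 5)(2 4)
  after r': (1 5)(2 6)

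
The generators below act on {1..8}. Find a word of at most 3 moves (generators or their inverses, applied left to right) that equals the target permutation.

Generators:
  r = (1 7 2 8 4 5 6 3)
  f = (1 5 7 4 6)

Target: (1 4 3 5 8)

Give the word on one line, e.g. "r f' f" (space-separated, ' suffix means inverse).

  after r: (1 7 2 8 4 5 6 3)
  after f': (1 5 4)(2 8 7)(3 6)
  after r': (1 4 3 5 8)

r f' r'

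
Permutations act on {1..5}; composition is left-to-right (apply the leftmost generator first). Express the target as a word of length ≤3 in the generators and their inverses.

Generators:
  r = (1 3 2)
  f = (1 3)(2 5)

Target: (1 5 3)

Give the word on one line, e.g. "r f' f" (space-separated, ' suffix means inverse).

r' f' r'

  after r': (1 2 3)
  after f': (1 5 2)
  after r': (1 5 3)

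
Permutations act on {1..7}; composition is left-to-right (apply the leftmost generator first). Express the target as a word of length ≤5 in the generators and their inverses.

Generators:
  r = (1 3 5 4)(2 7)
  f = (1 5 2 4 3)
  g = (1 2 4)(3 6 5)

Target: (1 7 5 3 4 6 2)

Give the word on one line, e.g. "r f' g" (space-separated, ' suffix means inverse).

  after r: (1 3 5 4)(2 7)
  after f: (2 7 4 5 3)
  after g: (1 2 7)(3 4)(5 6)
  after r: (1 7 3)(4 5 6)
  after g': (1 7 5 3 4 6 2)

r f g r g'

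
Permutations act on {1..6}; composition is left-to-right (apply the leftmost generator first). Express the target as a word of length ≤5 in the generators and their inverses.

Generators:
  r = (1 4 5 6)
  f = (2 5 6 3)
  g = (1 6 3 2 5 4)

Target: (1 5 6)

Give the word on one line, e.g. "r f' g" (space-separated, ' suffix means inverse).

  after r: (1 4 5 6)
  after r: (1 5)(4 6)
  after f': (1 2 3 6 4 5)
  after g: (1 5 6)

r r f' g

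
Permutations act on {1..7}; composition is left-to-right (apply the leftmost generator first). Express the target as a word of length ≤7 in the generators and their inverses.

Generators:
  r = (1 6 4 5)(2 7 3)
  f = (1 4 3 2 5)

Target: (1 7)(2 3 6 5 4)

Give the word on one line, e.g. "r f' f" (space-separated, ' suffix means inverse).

r' r' f f r

  after r': (1 5 4 6)(2 3 7)
  after r': (1 4)(2 7 3)(5 6)
  after f: (1 3 5 6)(2 7)
  after f: (1 2 7 5 6 4 3)
  after r: (1 7)(2 3 6 5 4)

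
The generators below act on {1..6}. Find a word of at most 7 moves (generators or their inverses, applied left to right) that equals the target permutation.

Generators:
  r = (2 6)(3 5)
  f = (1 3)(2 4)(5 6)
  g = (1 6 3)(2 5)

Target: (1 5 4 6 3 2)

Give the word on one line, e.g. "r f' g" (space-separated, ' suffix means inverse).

f r f r g'

  after f: (1 3)(2 4)(5 6)
  after r: (1 5 2 4 6 3)
  after f: (1 6)(4 5)
  after r: (1 2 6)(3 5 4)
  after g': (1 5 4 6 3 2)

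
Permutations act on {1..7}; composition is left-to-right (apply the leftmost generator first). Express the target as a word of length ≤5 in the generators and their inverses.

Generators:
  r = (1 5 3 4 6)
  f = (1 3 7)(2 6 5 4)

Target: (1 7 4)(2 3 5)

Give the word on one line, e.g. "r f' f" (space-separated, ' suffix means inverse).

f f r

  after f: (1 3 7)(2 6 5 4)
  after f: (1 7 3)(2 5)(4 6)
  after r: (1 7 4)(2 3 5)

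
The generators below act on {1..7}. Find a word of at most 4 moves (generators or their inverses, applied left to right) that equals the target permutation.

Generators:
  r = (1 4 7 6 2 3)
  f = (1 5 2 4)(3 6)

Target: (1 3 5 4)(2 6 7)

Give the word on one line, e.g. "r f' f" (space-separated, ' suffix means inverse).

f f r' f'

  after f: (1 5 2 4)(3 6)
  after f: (1 2)(4 5)
  after r': (1 6 7 4 5)(2 3)
  after f': (1 3 5 4)(2 6 7)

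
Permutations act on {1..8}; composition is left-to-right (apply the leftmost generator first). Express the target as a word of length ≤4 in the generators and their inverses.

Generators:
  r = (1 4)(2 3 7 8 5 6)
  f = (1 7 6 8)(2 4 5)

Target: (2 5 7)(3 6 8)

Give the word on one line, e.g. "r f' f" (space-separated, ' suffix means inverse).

  after r': (1 4)(2 6 5 8 7 3)
  after r': (2 5 7)(3 6 8)

r' r'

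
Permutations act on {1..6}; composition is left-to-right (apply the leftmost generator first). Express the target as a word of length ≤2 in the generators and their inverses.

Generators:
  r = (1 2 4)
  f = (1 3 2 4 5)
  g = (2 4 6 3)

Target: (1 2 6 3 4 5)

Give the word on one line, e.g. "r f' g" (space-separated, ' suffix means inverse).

f g

  after f: (1 3 2 4 5)
  after g: (1 2 6 3 4 5)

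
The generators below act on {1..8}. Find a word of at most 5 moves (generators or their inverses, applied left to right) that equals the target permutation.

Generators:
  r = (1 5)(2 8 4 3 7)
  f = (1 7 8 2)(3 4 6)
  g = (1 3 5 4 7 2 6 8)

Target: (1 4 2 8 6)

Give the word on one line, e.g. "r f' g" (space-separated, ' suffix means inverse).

f' r' r' f

  after f': (1 2 8 7)(3 6 4)
  after r': (1 7 5)(3 6 8)
  after r': (1 3 6 2 7)(4 8)
  after f: (1 4 2 8 6)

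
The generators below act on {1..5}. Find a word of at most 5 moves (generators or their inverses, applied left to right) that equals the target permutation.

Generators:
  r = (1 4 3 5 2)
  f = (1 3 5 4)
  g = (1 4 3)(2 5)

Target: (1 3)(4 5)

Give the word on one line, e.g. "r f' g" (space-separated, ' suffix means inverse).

  after r': (1 2 5 3 4)
  after r': (1 5 4 2 3)
  after f: (1 4 2 5)
  after g: (1 3)(4 5)

r' r' f g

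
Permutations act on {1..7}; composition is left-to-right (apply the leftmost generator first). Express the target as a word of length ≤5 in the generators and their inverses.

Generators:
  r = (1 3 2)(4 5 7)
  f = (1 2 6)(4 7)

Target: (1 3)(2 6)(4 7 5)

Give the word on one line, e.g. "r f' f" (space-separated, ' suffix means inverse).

  after f': (1 6 2)(4 7)
  after f': (1 2 6)
  after f': (4 7)
  after r: (1 3 2)(5 7)
  after f': (1 3)(2 6)(4 7 5)

f' f' f' r f'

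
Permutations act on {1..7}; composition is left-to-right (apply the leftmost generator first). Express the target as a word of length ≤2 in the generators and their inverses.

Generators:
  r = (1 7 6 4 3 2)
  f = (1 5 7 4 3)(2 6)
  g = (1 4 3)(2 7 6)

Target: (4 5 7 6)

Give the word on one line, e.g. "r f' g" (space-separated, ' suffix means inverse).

g' f

  after g': (1 3 4)(2 6 7)
  after f: (4 5 7 6)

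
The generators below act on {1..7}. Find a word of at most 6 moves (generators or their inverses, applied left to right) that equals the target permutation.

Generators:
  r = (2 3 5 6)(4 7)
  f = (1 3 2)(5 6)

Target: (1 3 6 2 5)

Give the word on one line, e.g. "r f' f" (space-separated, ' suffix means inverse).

  after r': (2 6 5 3)(4 7)
  after r': (2 5)(3 6)
  after f': (1 2 6)(3 5)
  after f': (1 3 6 2 5)

r' r' f' f'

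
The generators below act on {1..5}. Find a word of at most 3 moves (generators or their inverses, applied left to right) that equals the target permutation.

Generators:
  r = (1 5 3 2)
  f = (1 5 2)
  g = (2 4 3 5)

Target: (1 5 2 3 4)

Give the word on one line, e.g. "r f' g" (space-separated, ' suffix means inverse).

g' r

  after g': (2 5 3 4)
  after r: (1 5 2 3 4)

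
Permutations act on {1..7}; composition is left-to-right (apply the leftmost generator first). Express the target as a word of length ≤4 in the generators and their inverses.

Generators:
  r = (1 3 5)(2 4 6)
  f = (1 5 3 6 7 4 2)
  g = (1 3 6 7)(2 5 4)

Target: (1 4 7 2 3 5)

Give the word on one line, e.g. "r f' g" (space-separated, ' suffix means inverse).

f' f' g r

  after f': (1 2 4 7 6 3 5)
  after f': (1 4 6 5 2 7 3)
  after g: (1 2)(4 7 6)
  after r: (1 4 7 2 3 5)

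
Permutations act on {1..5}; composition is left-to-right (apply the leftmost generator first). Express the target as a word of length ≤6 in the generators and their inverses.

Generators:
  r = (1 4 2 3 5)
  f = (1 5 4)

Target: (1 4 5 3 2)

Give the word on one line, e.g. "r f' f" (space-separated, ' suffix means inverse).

  after r: (1 4 2 3 5)
  after f: (2 3 4)
  after f: (1 5 4 2 3)
  after r: (2 5)(3 4)
  after r: (1 4 5 3 2)

r f f r r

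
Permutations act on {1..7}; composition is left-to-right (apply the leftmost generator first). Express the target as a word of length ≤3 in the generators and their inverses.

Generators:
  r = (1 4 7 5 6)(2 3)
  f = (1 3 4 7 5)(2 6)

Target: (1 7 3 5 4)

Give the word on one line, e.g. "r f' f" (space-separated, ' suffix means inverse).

f' f'

  after f': (1 5 7 4 3)(2 6)
  after f': (1 7 3 5 4)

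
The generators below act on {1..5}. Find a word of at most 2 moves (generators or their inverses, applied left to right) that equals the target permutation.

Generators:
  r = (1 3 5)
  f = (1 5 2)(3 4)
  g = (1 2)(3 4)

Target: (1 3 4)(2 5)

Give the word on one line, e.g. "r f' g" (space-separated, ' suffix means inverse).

f r'

  after f: (1 5 2)(3 4)
  after r': (1 3 4)(2 5)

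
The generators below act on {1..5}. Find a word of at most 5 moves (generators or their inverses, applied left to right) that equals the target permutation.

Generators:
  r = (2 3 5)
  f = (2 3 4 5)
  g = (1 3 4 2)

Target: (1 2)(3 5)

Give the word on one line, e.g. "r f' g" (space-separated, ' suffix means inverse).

r' f r g'

  after r': (2 5 3)
  after f: (4 5)
  after r: (2 3 5 4)
  after g': (1 2)(3 5)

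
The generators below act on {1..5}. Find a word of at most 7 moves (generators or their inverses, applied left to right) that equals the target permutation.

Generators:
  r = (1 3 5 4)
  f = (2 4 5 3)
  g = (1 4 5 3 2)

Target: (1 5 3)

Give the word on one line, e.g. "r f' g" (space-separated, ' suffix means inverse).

f' g' r' f r'

  after f': (2 3 5 4)
  after g': (1 2 5)(3 4)
  after r': (1 2 3 5 4)
  after f: (1 4)
  after r': (1 5 3)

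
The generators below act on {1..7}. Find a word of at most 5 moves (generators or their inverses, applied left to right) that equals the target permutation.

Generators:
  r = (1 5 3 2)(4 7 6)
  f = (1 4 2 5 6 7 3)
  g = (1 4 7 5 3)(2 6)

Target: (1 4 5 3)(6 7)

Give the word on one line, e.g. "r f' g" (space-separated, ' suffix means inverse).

g' f' g' r g'

  after g': (1 3 5 7 4)(2 6)
  after f': (1 7)(2 5 6 4 3)
  after g': (1 4 5 2 7 3 6)
  after r: (1 7 2 6 5)(3 4)
  after g': (1 4 5 3)(6 7)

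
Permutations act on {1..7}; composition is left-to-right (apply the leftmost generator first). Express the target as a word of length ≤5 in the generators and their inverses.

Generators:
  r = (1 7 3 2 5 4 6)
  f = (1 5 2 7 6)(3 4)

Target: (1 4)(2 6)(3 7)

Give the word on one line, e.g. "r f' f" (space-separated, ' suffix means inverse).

  after f': (1 6 7 2 5)(3 4)
  after r': (1 4 7 3 5 6)
  after f: (1 3 2 7 4 6 5)
  after f: (1 4)(2 6)(3 7)

f' r' f f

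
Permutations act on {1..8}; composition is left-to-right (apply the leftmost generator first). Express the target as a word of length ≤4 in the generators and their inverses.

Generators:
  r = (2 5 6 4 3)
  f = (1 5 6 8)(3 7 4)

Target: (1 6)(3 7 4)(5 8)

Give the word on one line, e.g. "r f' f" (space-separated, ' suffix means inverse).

  after f': (1 8 6 5)(3 4 7)
  after f': (1 6)(3 7 4)(5 8)

f' f'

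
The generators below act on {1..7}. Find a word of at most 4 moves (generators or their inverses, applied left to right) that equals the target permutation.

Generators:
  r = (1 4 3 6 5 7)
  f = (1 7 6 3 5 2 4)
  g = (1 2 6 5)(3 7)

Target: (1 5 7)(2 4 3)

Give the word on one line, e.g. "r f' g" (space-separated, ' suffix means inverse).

r r f

  after r: (1 4 3 6 5 7)
  after r: (1 3 5)(4 6 7)
  after f: (1 5 7)(2 4 3)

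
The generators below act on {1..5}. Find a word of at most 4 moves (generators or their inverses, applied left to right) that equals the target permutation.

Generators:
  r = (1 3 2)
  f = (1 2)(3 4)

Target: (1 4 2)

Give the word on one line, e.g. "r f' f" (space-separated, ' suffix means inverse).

  after f': (1 2)(3 4)
  after r': (1 3 4)
  after f: (1 4 2)

f' r' f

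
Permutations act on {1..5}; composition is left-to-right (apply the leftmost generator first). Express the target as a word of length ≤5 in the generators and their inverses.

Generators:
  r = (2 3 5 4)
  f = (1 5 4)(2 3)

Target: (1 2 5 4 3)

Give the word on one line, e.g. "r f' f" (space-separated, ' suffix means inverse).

  after f': (1 4 5)(2 3)
  after r: (1 2 5)
  after r: (1 3 5)(2 4)
  after f': (1 2 5 4 3)

f' r r f'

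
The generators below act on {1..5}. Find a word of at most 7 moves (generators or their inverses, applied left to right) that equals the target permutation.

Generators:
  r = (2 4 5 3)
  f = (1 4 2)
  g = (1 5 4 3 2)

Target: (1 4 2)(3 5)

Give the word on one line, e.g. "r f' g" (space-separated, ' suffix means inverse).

g' r' f g f'

  after g': (1 2 3 4 5)
  after r': (1 3 2 5)
  after f: (1 3)(2 5 4)
  after g: (1 2 4)(3 5)
  after f': (1 4 2)(3 5)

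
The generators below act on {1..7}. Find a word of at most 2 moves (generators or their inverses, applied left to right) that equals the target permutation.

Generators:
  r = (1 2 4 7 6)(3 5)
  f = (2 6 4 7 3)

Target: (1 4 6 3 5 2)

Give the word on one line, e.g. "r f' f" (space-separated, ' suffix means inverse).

  after r': (1 6 7 4 2)(3 5)
  after f: (1 4 6 3 5 2)

r' f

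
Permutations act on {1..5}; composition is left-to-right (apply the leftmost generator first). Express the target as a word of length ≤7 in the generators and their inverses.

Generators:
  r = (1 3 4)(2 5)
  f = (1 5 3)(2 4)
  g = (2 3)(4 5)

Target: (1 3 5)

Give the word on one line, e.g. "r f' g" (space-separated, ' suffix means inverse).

f f r f g'

  after f: (1 5 3)(2 4)
  after f: (1 3 5)
  after r: (1 4)(2 5 3)
  after f: (1 2 3 4 5)
  after g': (1 3 5)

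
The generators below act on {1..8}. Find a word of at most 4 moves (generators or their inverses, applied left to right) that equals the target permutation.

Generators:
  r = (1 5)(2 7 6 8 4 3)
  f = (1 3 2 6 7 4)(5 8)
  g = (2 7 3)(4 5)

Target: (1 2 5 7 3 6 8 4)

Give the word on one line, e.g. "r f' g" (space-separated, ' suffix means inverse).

  after f: (1 3 2 6 7 4)(5 8)
  after r: (1 2 8)(3 7)(4 5)
  after r: (1 7 2 4)(3 6 8 5)
  after g': (1 2 5 7 3 6 8 4)

f r r g'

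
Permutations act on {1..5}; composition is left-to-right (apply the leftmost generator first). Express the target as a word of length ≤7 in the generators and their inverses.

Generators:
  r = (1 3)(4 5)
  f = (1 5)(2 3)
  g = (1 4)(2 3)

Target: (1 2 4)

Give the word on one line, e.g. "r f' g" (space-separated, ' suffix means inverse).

g f' g' r' g

  after g: (1 4)(2 3)
  after f': (1 4 5)
  after g': (2 3)(4 5)
  after r': (1 3 2)
  after g: (1 2 4)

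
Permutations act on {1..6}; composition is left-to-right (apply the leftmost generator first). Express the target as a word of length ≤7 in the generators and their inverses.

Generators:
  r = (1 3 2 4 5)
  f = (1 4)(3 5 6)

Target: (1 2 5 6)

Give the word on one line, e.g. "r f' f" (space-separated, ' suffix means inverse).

  after r': (1 5 4 2 3)
  after f': (1 3 4 2 6 5)
  after r: (1 2 6)(3 5)
  after f: (1 2 3 6 4)
  after f: (1 2 5 6)

r' f' r f f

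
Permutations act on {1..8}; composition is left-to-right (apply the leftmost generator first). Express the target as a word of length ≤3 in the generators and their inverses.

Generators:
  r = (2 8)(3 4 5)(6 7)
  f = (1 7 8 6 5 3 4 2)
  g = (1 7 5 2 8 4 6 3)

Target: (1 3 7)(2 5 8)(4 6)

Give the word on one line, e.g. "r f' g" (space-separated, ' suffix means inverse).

  after r: (2 8)(3 4 5)(6 7)
  after r: (3 5 4)
  after g': (1 3 7)(2 5 8)(4 6)

r r g'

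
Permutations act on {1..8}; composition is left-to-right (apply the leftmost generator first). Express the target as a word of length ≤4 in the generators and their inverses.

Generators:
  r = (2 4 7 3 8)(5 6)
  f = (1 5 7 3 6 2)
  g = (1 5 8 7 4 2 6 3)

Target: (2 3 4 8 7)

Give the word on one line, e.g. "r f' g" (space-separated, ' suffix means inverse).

  after r': (2 8 3 7 4)(5 6)
  after r': (2 3 4 8 7)

r' r'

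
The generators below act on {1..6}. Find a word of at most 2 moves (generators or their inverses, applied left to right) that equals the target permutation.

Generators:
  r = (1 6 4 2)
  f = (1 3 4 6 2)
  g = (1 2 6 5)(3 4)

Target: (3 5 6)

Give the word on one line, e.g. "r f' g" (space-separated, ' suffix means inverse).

f' g'

  after f': (1 2 6 4 3)
  after g': (3 5 6)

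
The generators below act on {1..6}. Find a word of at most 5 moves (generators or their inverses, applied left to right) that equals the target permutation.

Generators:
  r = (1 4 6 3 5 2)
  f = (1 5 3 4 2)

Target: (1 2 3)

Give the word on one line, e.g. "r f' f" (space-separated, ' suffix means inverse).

  after r: (1 4 6 3 5 2)
  after r: (1 6 5)(2 4 3)
  after r: (1 3)(2 6)(4 5)
  after f': (1 5 3 2 6 4)
  after r: (1 2 3)

r r r f' r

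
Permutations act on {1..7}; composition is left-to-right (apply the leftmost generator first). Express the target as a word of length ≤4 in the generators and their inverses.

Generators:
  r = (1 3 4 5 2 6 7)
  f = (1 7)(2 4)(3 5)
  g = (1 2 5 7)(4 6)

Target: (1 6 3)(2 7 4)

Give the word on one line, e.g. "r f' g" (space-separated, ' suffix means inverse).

  after g': (1 7 5 2)(4 6)
  after r': (1 6 3)(2 7 4)

g' r'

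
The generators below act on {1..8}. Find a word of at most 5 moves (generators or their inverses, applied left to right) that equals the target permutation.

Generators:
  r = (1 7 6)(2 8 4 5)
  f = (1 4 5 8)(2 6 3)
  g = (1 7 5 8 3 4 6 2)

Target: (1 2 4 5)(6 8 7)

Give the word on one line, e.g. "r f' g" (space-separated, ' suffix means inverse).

  after g: (1 7 5 8 3 4 6 2)
  after f': (1 7 4 2 8 6 3)
  after f': (1 7)(2 5 4 3 8)
  after g: (1 5 6 2 8)
  after r: (1 2 4 5)(6 8 7)

g f' f' g r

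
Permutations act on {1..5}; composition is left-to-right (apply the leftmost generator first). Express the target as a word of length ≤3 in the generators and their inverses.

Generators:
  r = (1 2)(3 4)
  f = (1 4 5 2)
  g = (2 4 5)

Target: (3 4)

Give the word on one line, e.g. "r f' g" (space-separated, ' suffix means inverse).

  after g: (2 4 5)
  after f': (1 2)
  after r': (3 4)

g f' r'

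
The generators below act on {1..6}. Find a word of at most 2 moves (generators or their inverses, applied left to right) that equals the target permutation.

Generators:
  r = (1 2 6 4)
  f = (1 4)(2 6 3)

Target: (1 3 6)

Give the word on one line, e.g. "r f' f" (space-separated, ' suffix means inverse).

  after r: (1 2 6 4)
  after f': (1 3 6)

r f'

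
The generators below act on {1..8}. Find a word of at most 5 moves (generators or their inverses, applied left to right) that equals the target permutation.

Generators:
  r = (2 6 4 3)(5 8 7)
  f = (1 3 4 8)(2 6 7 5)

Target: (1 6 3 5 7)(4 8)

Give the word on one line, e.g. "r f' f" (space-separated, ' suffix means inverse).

r' f r r

  after r': (2 3 4 6)(5 7 8)
  after f: (1 3 8 2 4 7)
  after r: (1 2 3 7)(4 5 8 6)
  after r: (1 6 3 5 7)(4 8)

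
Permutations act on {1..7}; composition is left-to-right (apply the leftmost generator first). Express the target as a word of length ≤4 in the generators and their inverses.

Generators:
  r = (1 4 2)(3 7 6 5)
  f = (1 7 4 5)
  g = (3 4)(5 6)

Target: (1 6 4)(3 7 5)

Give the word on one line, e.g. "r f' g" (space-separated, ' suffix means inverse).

  after f': (1 5 4 7)
  after g': (1 6 5 3 4 7)
  after f': (1 6 4)(3 7 5)

f' g' f'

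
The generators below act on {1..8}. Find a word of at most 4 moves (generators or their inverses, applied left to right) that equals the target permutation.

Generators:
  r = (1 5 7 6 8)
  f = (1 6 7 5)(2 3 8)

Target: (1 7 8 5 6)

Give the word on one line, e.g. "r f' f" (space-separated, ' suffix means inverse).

r' r' r'

  after r': (1 8 6 7 5)
  after r': (1 6 5 8 7)
  after r': (1 7 8 5 6)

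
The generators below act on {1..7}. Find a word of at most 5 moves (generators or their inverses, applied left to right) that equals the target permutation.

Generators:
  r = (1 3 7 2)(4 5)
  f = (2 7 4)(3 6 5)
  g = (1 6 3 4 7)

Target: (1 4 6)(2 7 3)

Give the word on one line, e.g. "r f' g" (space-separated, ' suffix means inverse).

  after r': (1 2 7 3)(4 5)
  after g': (1 2 4 5 3 7 6)
  after f: (1 7 5 6)(3 4)
  after f: (1 4 6)(2 7 3)

r' g' f f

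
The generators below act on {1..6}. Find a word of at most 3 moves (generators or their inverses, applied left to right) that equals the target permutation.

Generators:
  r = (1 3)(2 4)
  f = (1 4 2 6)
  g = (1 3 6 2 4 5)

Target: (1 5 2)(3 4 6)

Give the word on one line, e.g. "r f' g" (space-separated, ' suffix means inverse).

  after g': (1 5 4 2 6 3)
  after f: (1 5 2)(3 4 6)

g' f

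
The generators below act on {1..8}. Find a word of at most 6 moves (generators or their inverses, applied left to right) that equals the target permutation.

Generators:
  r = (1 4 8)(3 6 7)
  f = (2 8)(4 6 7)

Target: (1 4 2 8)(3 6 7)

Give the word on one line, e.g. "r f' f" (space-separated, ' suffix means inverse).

  after r': (1 8 4)(3 7 6)
  after r': (1 4 8)(3 6 7)
  after f: (1 6 4 2 8)(3 7)
  after f: (1 7 3 4 8)
  after f: (1 4 2 8)(3 6 7)

r' r' f f f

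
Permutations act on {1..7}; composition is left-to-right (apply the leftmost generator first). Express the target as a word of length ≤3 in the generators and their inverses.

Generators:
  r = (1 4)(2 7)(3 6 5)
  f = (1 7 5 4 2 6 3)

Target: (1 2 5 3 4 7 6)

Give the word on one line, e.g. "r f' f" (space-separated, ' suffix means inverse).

r' f

  after r': (1 4)(2 7)(3 5 6)
  after f: (1 2 5 3 4 7 6)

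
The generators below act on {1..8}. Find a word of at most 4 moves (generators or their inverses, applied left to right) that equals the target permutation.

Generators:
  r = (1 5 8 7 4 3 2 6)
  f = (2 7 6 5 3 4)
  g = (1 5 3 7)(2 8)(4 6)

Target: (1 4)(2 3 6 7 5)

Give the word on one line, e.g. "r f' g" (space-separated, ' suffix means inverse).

  after r: (1 5 8 7 4 3 2 6)
  after f': (1 6)(2 7 3 4 5 8)
  after g': (1 4)(2 3 6 7 5)

r f' g'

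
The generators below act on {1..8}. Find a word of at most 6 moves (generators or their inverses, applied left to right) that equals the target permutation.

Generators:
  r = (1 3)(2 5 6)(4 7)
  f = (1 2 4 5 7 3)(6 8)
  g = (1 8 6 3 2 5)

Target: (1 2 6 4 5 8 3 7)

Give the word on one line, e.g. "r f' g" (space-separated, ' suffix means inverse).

r r f' g

  after r: (1 3)(2 5 6)(4 7)
  after r: (2 6 5)
  after f': (1 3 7 5)(2 8 6 4)
  after g: (1 2 6 4 5 8 3 7)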